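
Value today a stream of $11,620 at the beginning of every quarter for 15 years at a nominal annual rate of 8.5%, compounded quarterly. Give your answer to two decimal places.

$400,298.67

With 4 periods per year: i = 0.02125, n = 60.
Annuity factor a(60|0.02125) × (1+i) = 34.449111; PV = 11620 × 34.449111 = 400,298.6659
(annuity-due: payments at period start, so ×(1+i).)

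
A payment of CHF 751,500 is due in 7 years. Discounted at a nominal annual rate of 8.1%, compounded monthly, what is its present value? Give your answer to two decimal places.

CHF 427,082.10

With 12 periods per year: i = 0.00675, n = 84.
PV = FV·(1+i)^(−n) = 751,500 × 0.568306 = 427,082.0999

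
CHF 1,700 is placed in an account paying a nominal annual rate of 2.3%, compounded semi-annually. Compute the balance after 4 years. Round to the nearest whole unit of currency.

Periodic rate i = 0.023/2 = 0.0115; n = 4 × 2 = 8 periods.
FV = 1,700 × (1 + 0.0115)^8 = 1,862.8420

CHF 1,863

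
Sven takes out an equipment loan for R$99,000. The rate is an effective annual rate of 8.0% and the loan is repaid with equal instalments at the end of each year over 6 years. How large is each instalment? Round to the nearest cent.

Annuity-PV factor = 4.622880; PMT = 99000 / 4.622880 = 21,415.2232

R$21,415.22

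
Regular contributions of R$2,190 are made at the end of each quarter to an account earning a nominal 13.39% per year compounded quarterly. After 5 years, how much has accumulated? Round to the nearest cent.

With 4 periods per year: i = 0.033475, n = 20.
FV = 2190 × [(1+0.033475)^20 − 1] / 0.033475 = 2190 × 27.840661 = 60,971.0477

R$60,971.05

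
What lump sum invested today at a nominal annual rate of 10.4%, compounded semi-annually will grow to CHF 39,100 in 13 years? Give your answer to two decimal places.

CHF 10,465.68

i = 0.104/2 = 0.052 per half-year; n = 13·2 = 26.
PV = 39,100 / (1 + 0.052)^26 = 39,100 / 3.736020 = 10,465.6817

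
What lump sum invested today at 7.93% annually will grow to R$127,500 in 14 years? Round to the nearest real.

Discount factor = (1+0.0793)^(−14) = 0.343565; PV = 127,500 × 0.343565 = 43,804.5987

R$43,805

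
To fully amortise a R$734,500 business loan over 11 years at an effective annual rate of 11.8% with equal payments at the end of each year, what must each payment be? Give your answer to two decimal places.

R$122,621.72

PMT = 734500 / ( [1 − (1+0.118)^(−11)] / 0.118 ) = 734500 / 5.989967 = 122,621.7167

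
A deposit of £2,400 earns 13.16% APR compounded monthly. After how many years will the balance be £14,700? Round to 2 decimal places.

13.85 years

Periodic rate i = 0.1316/12 = 0.0109667.
(1+i)^n = 14700/2400 = 6.12500, so n = ln 6.12500 / ln 1.01097 = 166.1670 months
= 166.1670/12 years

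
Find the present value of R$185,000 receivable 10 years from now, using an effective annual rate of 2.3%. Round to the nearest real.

PV = FV·(1+i)^(−n) = 185,000 × 0.796606 = 147,372.1404

R$147,372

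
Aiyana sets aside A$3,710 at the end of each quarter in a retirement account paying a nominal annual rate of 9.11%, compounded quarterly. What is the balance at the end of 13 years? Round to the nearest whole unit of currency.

A$362,491

Periodic rate i = 0.0911/4 = 0.022775; n = 13 × 4 = 52 periods.
Accumulation factor s(52|0.022775) = 97.706476; FV = 3710 × 97.706476 = 362,491.0258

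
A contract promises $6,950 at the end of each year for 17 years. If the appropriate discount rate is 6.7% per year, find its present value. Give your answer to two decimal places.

$69,287.24

Annuity factor a(17|0.067) = 9.969387; PV = 6950 × 9.969387 = 69,287.2409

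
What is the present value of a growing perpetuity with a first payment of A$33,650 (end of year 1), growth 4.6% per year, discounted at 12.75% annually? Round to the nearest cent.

A$412,883.44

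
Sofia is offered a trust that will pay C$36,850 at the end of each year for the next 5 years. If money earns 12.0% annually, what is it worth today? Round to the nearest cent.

C$132,836.00

Annuity factor a(5|0.12) = 3.604776; PV = 36850 × 3.604776 = 132,836.0031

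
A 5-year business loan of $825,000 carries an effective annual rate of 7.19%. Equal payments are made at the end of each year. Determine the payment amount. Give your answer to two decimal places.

$202,234.50

Annuity-PV factor = 4.079423; PMT = 825000 / 4.079423 = 202,234.4997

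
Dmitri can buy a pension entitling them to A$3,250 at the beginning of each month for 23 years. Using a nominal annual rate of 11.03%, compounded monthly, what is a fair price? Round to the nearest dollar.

A$328,273

i = 0.1103/12 = 0.00919167 per month; n = 23·12 = 276.
Annuity factor a(276|0.00919167) × (1+i) = 101.007000; PV = 3250 × 101.007000 = 328,272.7486
(annuity-due: payments at period start, so ×(1+i).)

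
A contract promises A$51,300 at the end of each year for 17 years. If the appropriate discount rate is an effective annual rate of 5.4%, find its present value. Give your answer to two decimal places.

A$561,462.25

PV = 51300 × [1 − (1+0.054)^(−17)] / 0.054 = 51300 × 10.944683 = 561,462.2504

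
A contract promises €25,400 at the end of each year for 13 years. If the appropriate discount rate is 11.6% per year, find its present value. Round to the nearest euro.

€166,395

PV = PMT · [1 − (1+i)^(−n)] / i = 25400 · 6.550989 = 166,395.1274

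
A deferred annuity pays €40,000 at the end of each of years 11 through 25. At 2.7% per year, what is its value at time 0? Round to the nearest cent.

€373,900.90

PV at t=10 (ordinary 15-year annuity): 40000 × a(15|0.027) = 40000 × 12.201155 = 488,046.2149
PV₀ = 488,046.2149 / (1+0.027)^10 = 488,046.2149 / 1.305282 = 373,900.9021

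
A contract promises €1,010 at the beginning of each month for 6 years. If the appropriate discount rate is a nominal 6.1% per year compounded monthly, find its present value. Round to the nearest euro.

€61,079

i = 0.061/12 = 0.00508333 per month; n = 6·12 = 72.
PV = PMT · [1 − (1+i)^(−n)] / i × (1+i) = 1010 · 60.473844 = 61,078.5821
Payments are at the start of each period, so multiply by (1+i).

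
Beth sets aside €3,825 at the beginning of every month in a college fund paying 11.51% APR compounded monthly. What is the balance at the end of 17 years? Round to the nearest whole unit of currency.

i = 0.1151/12 = 0.00959167 per month; n = 17·12 = 204.
FV = PMT · [(1+i)^n − 1] / i × (1+i) = 3825 · 632.623520 = 2,419,784.9641
Payments are at the start of each period, so multiply by (1+i).

€2,419,785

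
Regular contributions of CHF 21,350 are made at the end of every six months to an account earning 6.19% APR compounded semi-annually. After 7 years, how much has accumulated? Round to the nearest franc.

With 2 periods per year: i = 0.03095, n = 14.
FV = PMT · [(1+i)^n − 1] / i = 21350 · 17.196729 = 367,150.1558

CHF 367,150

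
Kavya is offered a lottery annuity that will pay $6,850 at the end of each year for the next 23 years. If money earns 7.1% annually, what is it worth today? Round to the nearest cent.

$76,559.56

Annuity factor a(23|0.071) = 11.176578; PV = 6850 × 11.176578 = 76,559.5585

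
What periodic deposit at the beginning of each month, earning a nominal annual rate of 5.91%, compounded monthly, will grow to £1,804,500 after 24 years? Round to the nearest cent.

Periodic rate i = 0.0591/12 = 0.004925; n = 24 × 12 = 288 periods.
FV-annuity factor × (1+i) = 635.837261; PMT = 1.8045e+06 / 635.837261 = 2,837.9903

£2,837.99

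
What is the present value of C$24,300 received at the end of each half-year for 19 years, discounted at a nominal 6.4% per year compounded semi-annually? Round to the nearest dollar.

C$529,957

i = 0.064/2 = 0.032 per half-year; n = 19·2 = 38.
Annuity factor a(38|0.032) = 21.808923; PV = 24300 × 21.808923 = 529,956.8369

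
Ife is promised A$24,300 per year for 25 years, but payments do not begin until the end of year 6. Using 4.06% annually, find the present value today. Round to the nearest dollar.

Value one period before first payment (t=5): 24300 × [1 − (1+0.0406)^(−25)] / 0.0406 = 24300 × 15.523477 = 377,220.4925
PV₀ = 377,220.4925 / (1+0.0406)^5 = 377,220.4925 / 1.220167 = 309,154.9254

A$309,155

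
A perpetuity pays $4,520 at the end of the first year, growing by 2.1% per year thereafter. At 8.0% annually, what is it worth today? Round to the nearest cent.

$76,610.17

PV = D₁/(r − g) = 4520/(0.08 − 0.021) = 76,610.1695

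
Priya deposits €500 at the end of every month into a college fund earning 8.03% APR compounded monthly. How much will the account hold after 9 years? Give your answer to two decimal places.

€78,831.98

Periodic rate i = 0.0803/12 = 0.00669167; n = 9 × 12 = 108 periods.
Accumulation factor s(108|0.00669167) = 157.663955; FV = 500 × 157.663955 = 78,831.9774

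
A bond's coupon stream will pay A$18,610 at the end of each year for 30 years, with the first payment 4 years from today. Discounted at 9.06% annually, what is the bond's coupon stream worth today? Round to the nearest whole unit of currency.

A$146,612

PV at t=3 (ordinary 30-year annuity): 18610 × a(30|0.0906) = 18610 × 10.219238 = 190,180.0201
PV₀ = 190,180.0201 / (1+0.0906)^3 = 190,180.0201 / 1.297169 = 146,611.6255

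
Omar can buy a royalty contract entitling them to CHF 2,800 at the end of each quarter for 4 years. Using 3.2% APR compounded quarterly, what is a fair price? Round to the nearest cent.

CHF 41,894.44

i = 0.032/4 = 0.008 per quarter; n = 4·4 = 16.
PV = PMT · [1 − (1+i)^(−n)] / i = 2800 · 14.962301 = 41,894.4435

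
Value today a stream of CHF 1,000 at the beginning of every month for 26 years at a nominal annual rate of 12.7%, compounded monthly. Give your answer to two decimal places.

CHF 91,911.80

With 12 periods per year: i = 0.0105833, n = 312.
Annuity factor a(312|0.0105833) × (1+i) = 91.911801; PV = 1000 × 91.911801 = 91,911.8010
(Beginning-of-period payments → annuity-due factor ×(1+i).)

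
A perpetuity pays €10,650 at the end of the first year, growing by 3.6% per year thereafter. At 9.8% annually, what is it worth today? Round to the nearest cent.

€171,774.19

PV = PMT / (i − g) = 10650 / (0.098 − 0.036) = 10650 / 0.062000 = 171,774.1935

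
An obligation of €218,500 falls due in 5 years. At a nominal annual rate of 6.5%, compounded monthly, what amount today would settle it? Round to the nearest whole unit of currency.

i = 0.065/12 = 0.00541667 per month; n = 5·12 = 60.
Discount factor = (1+0.00541667)^(−60) = 0.723161; PV = 218,500 × 0.723161 = 158,010.7482

€158,011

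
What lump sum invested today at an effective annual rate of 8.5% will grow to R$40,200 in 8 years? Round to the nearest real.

R$20,931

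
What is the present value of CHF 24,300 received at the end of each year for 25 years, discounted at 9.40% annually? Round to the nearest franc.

CHF 231,155

Annuity factor a(25|0.094) = 9.512555; PV = 24300 × 9.512555 = 231,155.0934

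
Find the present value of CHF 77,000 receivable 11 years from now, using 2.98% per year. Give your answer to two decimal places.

PV = 77,000 / (1 + 0.0298)^11 = 77,000 / 1.381280 = 55,745.3906

CHF 55,745.39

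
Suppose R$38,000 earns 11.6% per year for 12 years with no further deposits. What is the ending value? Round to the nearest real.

R$141,825

FV = 38,000 × (1 + 0.116)^12 = 141,825.3722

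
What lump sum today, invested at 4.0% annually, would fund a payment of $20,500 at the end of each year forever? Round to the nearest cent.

$512,500.00

PV = C/r = 20500/0.04 = 512,500.0000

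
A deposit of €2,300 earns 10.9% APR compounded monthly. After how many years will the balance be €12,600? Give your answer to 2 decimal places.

15.67 years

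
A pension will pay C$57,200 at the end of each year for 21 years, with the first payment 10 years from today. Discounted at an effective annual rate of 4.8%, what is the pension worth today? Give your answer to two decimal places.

C$489,498.43

PV at t=9 (ordinary 21-year annuity): 57200 × a(21|0.048) = 57200 × 13.049889 = 746,453.6474
Discount back 9 years: 746,453.6474 × (1+0.048)^(−9) = 746,453.6474 × 0.655765 = 489,498.4271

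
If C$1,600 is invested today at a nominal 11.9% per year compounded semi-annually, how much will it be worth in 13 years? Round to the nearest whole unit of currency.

i = 0.119/2 = 0.0595 per half-year; n = 13·2 = 26.
1,600 × (1+0.0595)^26 = 1,600 × 4.493916 = 7,190.2662

C$7,190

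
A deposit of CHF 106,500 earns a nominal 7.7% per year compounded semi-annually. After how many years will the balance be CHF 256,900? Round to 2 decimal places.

11.65 years

Periodic rate i = 0.077/2 = 0.0385.
n = ln(256900/106500) / ln(1+0.0385) = ln(2.41221) / 0.037777 = 23.3087 half-years
= 23.3087/2 years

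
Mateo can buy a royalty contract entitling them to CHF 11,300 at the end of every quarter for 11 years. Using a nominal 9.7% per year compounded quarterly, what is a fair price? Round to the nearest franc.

CHF 303,610

With 4 periods per year: i = 0.02425, n = 44.
PV = PMT · [1 − (1+i)^(−n)] / i = 11300 · 26.868149 = 303,610.0864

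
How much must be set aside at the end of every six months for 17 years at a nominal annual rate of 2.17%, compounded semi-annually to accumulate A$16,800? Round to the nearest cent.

A$411.21

Periodic rate i = 0.0217/2 = 0.01085; n = 17 × 2 = 34 periods.
FV-annuity factor = 40.854605; PMT = 16800 / 40.854605 = 411.2144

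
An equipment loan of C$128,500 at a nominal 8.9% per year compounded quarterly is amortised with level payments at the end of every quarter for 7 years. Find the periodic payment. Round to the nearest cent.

C$6,215.61

With 4 periods per year: i = 0.02225, n = 28.
PMT = 128500 / ( [1 − (1+0.02225)^(−28)] / 0.02225 ) = 128500 / 20.673772 = 6,215.6051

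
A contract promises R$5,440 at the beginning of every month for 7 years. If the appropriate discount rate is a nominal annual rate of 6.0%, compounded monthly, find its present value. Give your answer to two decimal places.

R$374,246.47

Periodic rate i = 0.06/12 = 0.005; n = 7 × 12 = 84 periods.
Annuity factor a(84|0.005) × (1+i) = 68.795308; PV = 5440 × 68.795308 = 374,246.4736
(Beginning-of-period payments → annuity-due factor ×(1+i).)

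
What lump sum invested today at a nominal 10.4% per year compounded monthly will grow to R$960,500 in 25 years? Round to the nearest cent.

With 12 periods per year: i = 0.00866667, n = 300.
Discount factor = (1+0.00866667)^(−300) = 0.075110; PV = 960,500 × 0.075110 = 72,143.4121

R$72,143.41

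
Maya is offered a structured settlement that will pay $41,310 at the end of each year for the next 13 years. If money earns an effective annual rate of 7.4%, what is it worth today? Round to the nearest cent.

$337,560.78

PV = PMT · [1 − (1+i)^(−n)] / i = 41310 · 8.171406 = 337,560.7827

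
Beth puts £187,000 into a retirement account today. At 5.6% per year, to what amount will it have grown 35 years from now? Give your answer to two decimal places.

187,000 × (1+0.056)^35 = 187,000 × 6.733442 = 1,259,153.6927

£1,259,153.69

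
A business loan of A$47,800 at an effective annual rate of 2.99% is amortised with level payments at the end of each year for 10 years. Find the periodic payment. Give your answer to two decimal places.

A$5,600.76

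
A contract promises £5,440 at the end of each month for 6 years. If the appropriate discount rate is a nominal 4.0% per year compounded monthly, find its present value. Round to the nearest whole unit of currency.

£347,711

Periodic rate i = 0.04/12 = 0.00333333; n = 6 × 12 = 72 periods.
PV = 5440 × [1 − (1+0.00333333)^(−72)] / 0.00333333 = 5440 × 63.917437 = 347,710.8561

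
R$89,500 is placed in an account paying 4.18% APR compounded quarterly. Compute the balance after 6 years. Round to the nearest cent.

R$114,862.67

With 4 periods per year: i = 0.01045, n = 24.
FV = PV·(1+i)^n = 89,500 × 1.283382 = 114,862.6715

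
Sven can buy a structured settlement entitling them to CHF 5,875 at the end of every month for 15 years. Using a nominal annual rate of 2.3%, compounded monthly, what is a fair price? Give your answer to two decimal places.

CHF 893,651.11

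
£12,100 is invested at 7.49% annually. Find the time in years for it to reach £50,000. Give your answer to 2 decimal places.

(1+i)^n = 50000/12100 = 4.13223, so n = ln 4.13223 / ln 1.0749 = 19.6437 years

19.64 years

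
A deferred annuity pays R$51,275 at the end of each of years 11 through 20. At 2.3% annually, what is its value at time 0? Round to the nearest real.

R$361,210

Value one period before first payment (t=10): 51275 × [1 − (1+0.023)^(−10)] / 0.023 = 51275 × 8.843210 = 453,435.6049
Discount back 10 years: 453,435.6049 × (1+0.023)^(−10) = 453,435.6049 × 0.796606 = 361,209.5981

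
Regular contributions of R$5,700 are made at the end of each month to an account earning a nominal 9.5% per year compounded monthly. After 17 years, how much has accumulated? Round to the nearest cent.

Periodic rate i = 0.095/12 = 0.00791667; n = 17 × 12 = 204 periods.
FV = 5700 × [(1+0.00791667)^204 − 1] / 0.00791667 = 5700 × 504.759939 = 2,877,131.6534

R$2,877,131.65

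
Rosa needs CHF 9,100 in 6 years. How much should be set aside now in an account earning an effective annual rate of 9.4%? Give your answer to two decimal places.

PV = FV·(1+i)^(−n) = 9,100 × 0.583305 = 5,308.0800

CHF 5,308.08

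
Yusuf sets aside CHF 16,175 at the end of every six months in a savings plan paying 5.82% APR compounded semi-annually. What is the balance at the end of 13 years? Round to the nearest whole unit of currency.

Periodic rate i = 0.0582/2 = 0.0291; n = 13 × 2 = 26 periods.
Accumulation factor s(26|0.0291) = 38.080009; FV = 16175 × 38.080009 = 615,944.1529

CHF 615,944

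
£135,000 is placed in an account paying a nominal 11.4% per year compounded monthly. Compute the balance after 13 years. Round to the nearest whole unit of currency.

£590,093

i = 0.114/12 = 0.0095 per month; n = 13·12 = 156.
FV = 135,000 × (1 + 0.0095)^156 = 590,092.6430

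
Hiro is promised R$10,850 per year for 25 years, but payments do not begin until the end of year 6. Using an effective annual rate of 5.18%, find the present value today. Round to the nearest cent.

R$116,680.67

PV at t=5 (ordinary 25-year annuity): 10850 × a(25|0.0518) = 10850 × 13.843153 = 150,198.2083
Discount back 5 years: 150,198.2083 × (1+0.0518)^(−5) = 150,198.2083 × 0.776845 = 116,680.6714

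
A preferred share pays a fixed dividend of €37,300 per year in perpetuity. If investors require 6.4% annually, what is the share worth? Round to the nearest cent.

PV = C/r = 37300/0.064 = 582,812.5000

€582,812.50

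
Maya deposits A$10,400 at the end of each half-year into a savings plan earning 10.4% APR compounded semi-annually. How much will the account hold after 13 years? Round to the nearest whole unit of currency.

A$547,204

Periodic rate i = 0.104/2 = 0.052; n = 13 × 2 = 26 periods.
FV = 10400 × [(1+0.052)^26 − 1] / 0.052 = 10400 × 52.615776 = 547,204.0736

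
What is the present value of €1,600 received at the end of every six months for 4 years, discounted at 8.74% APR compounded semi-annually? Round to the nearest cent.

€10,609.70

With 2 periods per year: i = 0.0437, n = 8.
Annuity factor a(8|0.0437) = 6.631060; PV = 1600 × 6.631060 = 10,609.6962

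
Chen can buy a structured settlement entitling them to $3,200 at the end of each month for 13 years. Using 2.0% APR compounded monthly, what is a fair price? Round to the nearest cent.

$439,260.52

With 12 periods per year: i = 0.00166667, n = 156.
PV = PMT · [1 − (1+i)^(−n)] / i = 3200 · 137.268912 = 439,260.5191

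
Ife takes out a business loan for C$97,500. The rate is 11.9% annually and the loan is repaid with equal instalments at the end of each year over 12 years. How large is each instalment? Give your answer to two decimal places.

C$15,667.22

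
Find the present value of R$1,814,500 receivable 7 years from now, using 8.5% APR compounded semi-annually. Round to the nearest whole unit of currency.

R$1,013,193

i = 0.085/2 = 0.0425 per half-year; n = 7·2 = 14.
Discount factor = (1+0.0425)^(−14) = 0.558387; PV = 1,814,500 × 0.558387 = 1,013,192.7687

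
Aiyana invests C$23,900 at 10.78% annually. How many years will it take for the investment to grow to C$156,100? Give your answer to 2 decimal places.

18.33 years

(1+i)^n = 156100/23900 = 6.53138, so n = ln 6.53138 / ln 1.1078 = 18.3306 years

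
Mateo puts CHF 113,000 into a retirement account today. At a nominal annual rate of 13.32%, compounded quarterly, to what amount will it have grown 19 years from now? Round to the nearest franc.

CHF 1,362,345

i = 0.1332/4 = 0.0333 per quarter; n = 19·4 = 76.
FV = 113,000 × (1 + 0.0333)^76 = 1,362,344.9213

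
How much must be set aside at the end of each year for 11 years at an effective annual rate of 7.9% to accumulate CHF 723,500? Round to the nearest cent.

CHF 43,697.61

FV-annuity factor = 16.556968; PMT = 723500 / 16.556968 = 43,697.6145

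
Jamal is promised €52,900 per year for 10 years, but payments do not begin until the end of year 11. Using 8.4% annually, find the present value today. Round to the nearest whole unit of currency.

€155,630

Value one period before first payment (t=10): 52900 × [1 − (1+0.084)^(−10)] / 0.084 = 52900 × 6.590684 = 348,647.1998
Discount back 10 years: 348,647.1998 × (1+0.084)^(−10) = 348,647.1998 × 0.446383 = 155,630.0150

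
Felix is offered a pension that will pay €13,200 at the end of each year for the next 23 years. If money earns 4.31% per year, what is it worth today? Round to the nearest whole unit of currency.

Annuity factor a(23|0.0431) = 14.411105; PV = 13200 × 14.411105 = 190,226.5861

€190,227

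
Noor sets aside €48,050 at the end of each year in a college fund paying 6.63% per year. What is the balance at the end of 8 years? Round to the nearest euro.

FV = 48050 × [(1+0.0663)^8 − 1] / 0.0663 = 48050 × 10.124078 = 486,461.9301

€486,462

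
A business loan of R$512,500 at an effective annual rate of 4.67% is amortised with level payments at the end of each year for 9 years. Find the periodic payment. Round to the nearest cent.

PMT = 512500 / ( [1 − (1+0.0467)^(−9)] / 0.0467 ) = 512500 / 7.213448 = 71,047.8575

R$71,047.86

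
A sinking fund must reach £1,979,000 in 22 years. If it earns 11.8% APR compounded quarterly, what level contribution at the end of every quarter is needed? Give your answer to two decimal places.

Periodic rate i = 0.118/4 = 0.0295; n = 22 × 4 = 88 periods.
FV-annuity factor = 403.922977; PMT = 1.979e+06 / 403.922977 = 4,899.4489

£4,899.45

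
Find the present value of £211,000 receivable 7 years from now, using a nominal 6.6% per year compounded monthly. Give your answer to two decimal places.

With 12 periods per year: i = 0.0055, n = 84.
PV = FV·(1+i)^(−n) = 211,000 × 0.630820 = 133,103.0971

£133,103.10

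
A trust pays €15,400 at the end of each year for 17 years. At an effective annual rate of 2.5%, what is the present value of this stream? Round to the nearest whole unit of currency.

€211,168

PV = 15400 × [1 − (1+0.025)^(−17)] / 0.025 = 15400 × 13.712198 = 211,167.8448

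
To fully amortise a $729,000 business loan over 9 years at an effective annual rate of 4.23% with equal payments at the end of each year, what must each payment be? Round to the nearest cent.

$99,075.63

Annuity-PV factor = 7.358015; PMT = 729000 / 7.358015 = 99,075.6271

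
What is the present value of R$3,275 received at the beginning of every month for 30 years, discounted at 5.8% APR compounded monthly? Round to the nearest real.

R$560,854

i = 0.058/12 = 0.00483333 per month; n = 30·12 = 360.
Annuity factor a(360|0.00483333) × (1+i) = 171.253197; PV = 3275 × 171.253197 = 560,854.2186
Payments are at the start of each period, so multiply by (1+i).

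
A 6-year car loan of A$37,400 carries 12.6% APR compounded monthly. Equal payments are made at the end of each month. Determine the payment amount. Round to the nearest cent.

i = 0.126/12 = 0.0105 per month; n = 6·12 = 72.
PMT = 37400 / ( [1 − (1+0.0105)^(−72)] / 0.0105 ) = 37400 / 50.343319 = 742.8990

A$742.90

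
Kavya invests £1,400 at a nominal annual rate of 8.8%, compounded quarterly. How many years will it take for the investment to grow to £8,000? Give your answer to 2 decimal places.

20.02 years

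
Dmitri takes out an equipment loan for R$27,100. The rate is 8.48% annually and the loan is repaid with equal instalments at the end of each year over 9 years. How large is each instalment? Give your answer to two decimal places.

R$4,425.14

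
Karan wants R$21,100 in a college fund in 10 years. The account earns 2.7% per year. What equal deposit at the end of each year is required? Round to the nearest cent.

R$1,866.14

PMT = 21100 / ( [(1+0.027)^10 − 1] / 0.027 ) = 21100 / 11.306750 = 1,866.1418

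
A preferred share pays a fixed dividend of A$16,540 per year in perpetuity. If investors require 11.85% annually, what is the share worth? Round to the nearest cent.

PV = C/r = 16540/0.1185 = 139,578.0591

A$139,578.06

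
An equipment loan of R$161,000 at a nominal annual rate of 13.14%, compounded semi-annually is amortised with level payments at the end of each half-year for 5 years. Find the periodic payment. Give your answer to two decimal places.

R$22,469.28

With 2 periods per year: i = 0.0657, n = 10.
PMT = 161000 / ( [1 − (1+0.0657)^(−10)] / 0.0657 ) = 161000 / 7.165340 = 22,469.2763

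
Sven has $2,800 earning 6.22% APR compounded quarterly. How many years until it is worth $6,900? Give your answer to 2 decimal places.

14.61 years

Periodic rate i = 0.0622/4 = 0.01555.
(1+i)^n = 6900/2800 = 2.46429, so n = ln 2.46429 / ln 1.01555 = 58.4499 quarters
= 58.4499/4 years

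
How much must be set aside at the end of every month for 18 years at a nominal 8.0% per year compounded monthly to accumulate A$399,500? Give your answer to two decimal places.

With 12 periods per year: i = 0.00666667, n = 216.
FV-annuity factor = 480.086128; PMT = 399500 / 480.086128 = 832.1424

A$832.14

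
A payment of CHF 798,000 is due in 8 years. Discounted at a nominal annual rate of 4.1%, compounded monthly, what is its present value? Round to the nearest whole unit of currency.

CHF 575,171

Periodic rate i = 0.041/12 = 0.00341667; n = 8 × 12 = 96 periods.
PV = FV·(1+i)^(−n) = 798,000 × 0.720766 = 575,171.1552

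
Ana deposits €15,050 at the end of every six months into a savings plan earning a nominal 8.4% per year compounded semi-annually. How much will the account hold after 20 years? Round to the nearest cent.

€1,499,453.87

Periodic rate i = 0.084/2 = 0.042; n = 20 × 2 = 40 periods.
FV = PMT · [(1+i)^n − 1] / i = 15050 · 99.631487 = 1,499,453.8742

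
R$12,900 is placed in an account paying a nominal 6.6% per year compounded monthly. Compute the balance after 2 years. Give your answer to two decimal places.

R$14,714.97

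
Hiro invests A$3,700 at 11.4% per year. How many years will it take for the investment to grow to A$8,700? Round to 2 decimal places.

n = ln(8700/3700) / ln(1+0.114) = ln(2.35135) / 0.107957 = 7.9197 years

7.92 years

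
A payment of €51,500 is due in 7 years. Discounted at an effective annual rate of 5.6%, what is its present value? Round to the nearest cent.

PV = FV·(1+i)^(−n) = 51,500 × 0.682893 = 35,168.9823

€35,168.98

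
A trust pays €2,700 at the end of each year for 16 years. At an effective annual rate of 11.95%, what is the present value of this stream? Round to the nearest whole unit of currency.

€18,882

Annuity factor a(16|0.1195) = 6.993379; PV = 2700 × 6.993379 = 18,882.1224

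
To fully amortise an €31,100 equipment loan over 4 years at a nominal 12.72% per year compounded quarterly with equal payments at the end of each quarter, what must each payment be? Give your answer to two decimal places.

i = 0.1272/4 = 0.0318 per quarter; n = 4·4 = 16.
PMT = 31100 / ( [1 − (1+0.0318)^(−16)] / 0.0318 ) = 31100 / 12.389981 = 2,510.0926

€2,510.09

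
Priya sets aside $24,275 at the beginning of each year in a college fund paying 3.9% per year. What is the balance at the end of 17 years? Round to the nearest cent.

$592,583.50

FV = PMT · [(1+i)^n − 1] / i × (1+i) = 24275 · 24.411267 = 592,583.5035
(annuity-due: payments at period start, so ×(1+i).)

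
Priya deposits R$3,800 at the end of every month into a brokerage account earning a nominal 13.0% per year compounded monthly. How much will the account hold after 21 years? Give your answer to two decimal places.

i = 0.13/12 = 0.0108333 per month; n = 21·12 = 252.
FV = 3800 × [(1+0.0108333)^252 − 1] / 0.0108333 = 3800 × 1302.408067 = 4,949,150.6541

R$4,949,150.65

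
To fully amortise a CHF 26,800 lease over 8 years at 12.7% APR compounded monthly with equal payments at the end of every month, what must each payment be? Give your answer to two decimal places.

With 12 periods per year: i = 0.0105833, n = 96.
Annuity-PV factor = 60.096548; PMT = 26800 / 60.096548 = 445.9491

CHF 445.95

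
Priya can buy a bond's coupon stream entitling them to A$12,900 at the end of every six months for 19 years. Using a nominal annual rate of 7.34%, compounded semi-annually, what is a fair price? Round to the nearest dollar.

A$262,146

Periodic rate i = 0.0734/2 = 0.0367; n = 19 × 2 = 38 periods.
PV = 12900 × [1 − (1+0.0367)^(−38)] / 0.0367 = 12900 × 20.321419 = 262,146.3035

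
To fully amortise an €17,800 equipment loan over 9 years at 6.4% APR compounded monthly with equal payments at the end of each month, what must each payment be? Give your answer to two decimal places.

With 12 periods per year: i = 0.00533333, n = 108.
Annuity-PV factor = 81.936844; PMT = 17800 / 81.936844 = 217.2405

€217.24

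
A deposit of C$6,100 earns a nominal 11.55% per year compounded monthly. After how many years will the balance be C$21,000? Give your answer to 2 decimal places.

10.75 years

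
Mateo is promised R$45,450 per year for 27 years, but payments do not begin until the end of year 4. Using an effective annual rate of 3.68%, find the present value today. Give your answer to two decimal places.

PV at t=3 (ordinary 27-year annuity): 45450 × a(27|0.0368) = 45450 × 16.931849 = 769,552.5328
Discount back 3 years: 769,552.5328 × (1+0.0368)^(−3) = 769,552.5328 × 0.897253 = 690,483.5021

R$690,483.50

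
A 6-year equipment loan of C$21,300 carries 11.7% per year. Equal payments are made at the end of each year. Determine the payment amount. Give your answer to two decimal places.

C$5,136.76

PMT = 21300 / ( [1 − (1+0.117)^(−6)] / 0.117 ) = 21300 / 4.146579 = 5,136.7649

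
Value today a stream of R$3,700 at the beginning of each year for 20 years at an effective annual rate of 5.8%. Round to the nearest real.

Annuity factor a(20|0.058) × (1+i) = 12.334687; PV = 3700 × 12.334687 = 45,638.3433
Payments are at the start of each period, so multiply by (1+i).

R$45,638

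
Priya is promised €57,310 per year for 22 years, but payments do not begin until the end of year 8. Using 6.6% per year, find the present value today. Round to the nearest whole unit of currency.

€419,060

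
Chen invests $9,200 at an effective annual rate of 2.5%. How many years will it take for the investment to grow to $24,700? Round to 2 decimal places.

40.00 years

n = ln(24700/9200) / ln(1+0.025) = ln(2.68478) / 0.024693 = 39.9958 years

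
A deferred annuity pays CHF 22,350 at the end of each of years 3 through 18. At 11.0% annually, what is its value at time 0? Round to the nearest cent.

Value one period before first payment (t=2): 22350 × [1 − (1+0.11)^(−16)] / 0.11 = 22350 × 7.379162 = 164,924.2658
PV₀ = 164,924.2658 / (1+0.11)^2 = 164,924.2658 / 1.232100 = 133,856.2339

CHF 133,856.23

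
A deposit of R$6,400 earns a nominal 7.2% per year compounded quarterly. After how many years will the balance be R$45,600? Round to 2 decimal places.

Periodic rate i = 0.072/4 = 0.018.
n = ln(45600/6400) / ln(1+0.018) = ln(7.12500) / 0.017840 = 110.0683 quarters
= 110.0683/4 years

27.52 years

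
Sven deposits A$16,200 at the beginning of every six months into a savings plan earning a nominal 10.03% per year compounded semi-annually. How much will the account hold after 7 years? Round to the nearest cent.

With 2 periods per year: i = 0.05015, n = 14.
FV = PMT · [(1+i)^n − 1] / i × (1+i) = 16200 · 20.602941 = 333,767.6416
(Beginning-of-period payments → annuity-due factor ×(1+i).)

A$333,767.64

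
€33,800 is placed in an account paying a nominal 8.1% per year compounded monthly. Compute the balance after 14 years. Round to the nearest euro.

i = 0.081/12 = 0.00675 per month; n = 14·12 = 168.
33,800 × (1+0.00675)^168 = 33,800 × 3.096244 = 104,653.0600

€104,653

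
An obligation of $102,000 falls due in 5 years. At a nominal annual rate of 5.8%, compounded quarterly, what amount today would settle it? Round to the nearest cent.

$76,481.98

With 4 periods per year: i = 0.0145, n = 20.
PV = 102,000 / (1 + 0.0145)^20 = 102,000 / 1.333647 = 76,481.9838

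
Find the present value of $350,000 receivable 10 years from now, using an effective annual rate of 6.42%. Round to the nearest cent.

PV = FV·(1+i)^(−n) = 350,000 × 0.536744 = 187,860.5106

$187,860.51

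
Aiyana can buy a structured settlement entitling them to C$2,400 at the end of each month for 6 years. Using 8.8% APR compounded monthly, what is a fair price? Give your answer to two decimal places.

C$133,880.49

i = 0.088/12 = 0.00733333 per month; n = 6·12 = 72.
PV = PMT · [1 − (1+i)^(−n)] / i = 2400 · 55.783538 = 133,880.4911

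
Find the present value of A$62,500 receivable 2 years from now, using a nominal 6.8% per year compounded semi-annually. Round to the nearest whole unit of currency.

i = 0.068/2 = 0.034 per half-year; n = 2·2 = 4.
PV = 62,500 / (1 + 0.034)^4 = 62,500 / 1.143095 = 54,676.1419

A$54,676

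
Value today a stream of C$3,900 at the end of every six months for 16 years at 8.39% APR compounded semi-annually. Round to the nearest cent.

C$68,008.51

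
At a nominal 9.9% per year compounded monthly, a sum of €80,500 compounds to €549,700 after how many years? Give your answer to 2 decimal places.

19.49 years

Periodic rate i = 0.099/12 = 0.00825.
n = ln(549700/80500) / ln(1+0.00825) = ln(6.82857) / 0.008216 = 233.8217 months
= 233.8217/12 years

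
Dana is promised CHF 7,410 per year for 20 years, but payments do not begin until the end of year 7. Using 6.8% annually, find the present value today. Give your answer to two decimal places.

Value one period before first payment (t=6): 7410 × [1 − (1+0.068)^(−20)] / 0.068 = 7410 × 10.760710 = 79,736.8576
Discount back 6 years: 79,736.8576 × (1+0.068)^(−6) = 79,736.8576 × 0.673864 = 53,731.8260

CHF 53,731.83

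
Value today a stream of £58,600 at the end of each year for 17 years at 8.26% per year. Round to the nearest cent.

Annuity factor a(17|0.0826) = 8.965569; PV = 58600 × 8.965569 = 525,382.3516

£525,382.35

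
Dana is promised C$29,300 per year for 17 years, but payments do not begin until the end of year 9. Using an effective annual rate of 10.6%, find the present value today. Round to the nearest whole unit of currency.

Value one period before first payment (t=8): 29300 × [1 − (1+0.106)^(−17)] / 0.106 = 29300 × 7.732364 = 226,558.2718
PV₀ = 226,558.2718 / (1+0.106)^8 = 226,558.2718 / 2.238933 = 101,190.3056

C$101,190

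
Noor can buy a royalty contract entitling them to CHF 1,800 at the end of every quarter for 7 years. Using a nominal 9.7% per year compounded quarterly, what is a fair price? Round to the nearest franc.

CHF 36,278

i = 0.097/4 = 0.02425 per quarter; n = 7·4 = 28.
PV = PMT · [1 − (1+i)^(−n)] / i = 1800 · 20.154666 = 36,278.3990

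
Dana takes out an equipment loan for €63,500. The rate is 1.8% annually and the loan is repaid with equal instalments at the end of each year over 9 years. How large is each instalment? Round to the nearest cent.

€7,705.65

PMT = 63500 / ( [1 − (1+0.018)^(−9)] / 0.018 ) = 63500 / 8.240703 = 7,705.6535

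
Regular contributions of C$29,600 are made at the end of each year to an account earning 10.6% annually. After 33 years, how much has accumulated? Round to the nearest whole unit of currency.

FV = PMT · [(1+i)^n − 1] / i = 29600 · 252.754348 = 7,481,528.7017

C$7,481,529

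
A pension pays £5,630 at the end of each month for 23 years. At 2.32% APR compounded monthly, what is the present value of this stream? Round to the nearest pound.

i = 0.0232/12 = 0.00193333 per month; n = 23·12 = 276.
PV = PMT · [1 − (1+i)^(−n)] / i = 5630 · 213.728271 = 1,203,290.1665

£1,203,290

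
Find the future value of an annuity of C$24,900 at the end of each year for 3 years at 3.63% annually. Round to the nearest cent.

FV = PMT · [(1+i)^n − 1] / i = 24900 · 3.110218 = 77,444.4205

C$77,444.42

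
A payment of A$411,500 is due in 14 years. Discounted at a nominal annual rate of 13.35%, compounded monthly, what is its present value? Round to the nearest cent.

A$64,143.89

Periodic rate i = 0.1335/12 = 0.011125; n = 14 × 12 = 168 periods.
Discount factor = (1+0.011125)^(−168) = 0.155878; PV = 411,500 × 0.155878 = 64,143.8915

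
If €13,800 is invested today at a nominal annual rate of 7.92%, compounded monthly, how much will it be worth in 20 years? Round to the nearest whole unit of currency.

€66,918

Periodic rate i = 0.0792/12 = 0.0066; n = 20 × 12 = 240 periods.
13,800 × (1+0.0066)^240 = 13,800 × 4.849112 = 66,917.7517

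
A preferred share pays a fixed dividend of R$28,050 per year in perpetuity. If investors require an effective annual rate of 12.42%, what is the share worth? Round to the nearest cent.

R$225,845.41

PV = C/r = 28050/0.1242 = 225,845.4106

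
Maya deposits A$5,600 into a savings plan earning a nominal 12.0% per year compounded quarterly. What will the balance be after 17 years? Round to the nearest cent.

Periodic rate i = 0.12/4 = 0.03; n = 17 × 4 = 68 periods.
FV = 5,600 × (1 + 0.03)^68 = 41,794.5166

A$41,794.52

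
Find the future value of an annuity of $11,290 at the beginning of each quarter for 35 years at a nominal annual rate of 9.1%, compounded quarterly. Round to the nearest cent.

i = 0.091/4 = 0.02275 per quarter; n = 35·4 = 140.
FV = PMT · [(1+i)^n − 1] / i × (1+i) = 11290 · 1003.418413 = 11,328,593.8819
(Beginning-of-period payments → annuity-due factor ×(1+i).)

$11,328,593.88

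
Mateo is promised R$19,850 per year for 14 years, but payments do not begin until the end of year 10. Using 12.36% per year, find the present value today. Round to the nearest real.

PV at t=9 (ordinary 14-year annuity): 19850 × a(14|0.1236) = 19850 × 6.507847 = 129,180.7578
PV₀ = 129,180.7578 / (1+0.1236)^9 = 129,180.7578 / 2.854339 = 45,257.6764

R$45,258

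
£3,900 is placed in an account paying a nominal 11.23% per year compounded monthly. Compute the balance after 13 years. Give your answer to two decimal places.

i = 0.1123/12 = 0.00935833 per month; n = 13·12 = 156.
3,900 × (1+0.00935833)^156 = 3,900 × 4.276399 = 16,677.9545

£16,677.95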